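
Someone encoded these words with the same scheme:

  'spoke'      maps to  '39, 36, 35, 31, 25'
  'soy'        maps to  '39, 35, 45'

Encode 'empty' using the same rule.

25, 33, 36, 40, 45

The number is (letter's place in the alphabet, a=1) + 20.
On empty: e=5→25, m=13→33, p=16→36, t=20→40, y=25→45.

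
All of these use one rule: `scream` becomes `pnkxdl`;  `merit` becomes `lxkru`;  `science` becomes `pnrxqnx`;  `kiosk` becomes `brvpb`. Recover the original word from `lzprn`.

music

s(18)→p(15) and c(2)→n(13) fit y≡5x+3 (mod 26); the inverse of 5 mod 26 is 21. Each letter's alphabet position (a=0..z=25) is mapped through 5·x+3 mod 26 — an affine cipher.
Undoing it on lzprn: l(11)→21·(11−3)≡12=m; z(25)→21·(25−3)≡20=u; p(15)→21·(15−3)≡18=s; r(17)→21·(17−3)≡8=i; n(13)→21·(13−3)≡2=c (all mod 26).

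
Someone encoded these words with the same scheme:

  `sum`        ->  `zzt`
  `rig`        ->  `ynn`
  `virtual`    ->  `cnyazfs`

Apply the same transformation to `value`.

The shift depends on letter class: consonant s→z is +7, but vowel u→z is +5. Two shifts are in play — +5 for a/e/i/o/u, +7 for every other letter.
Applying it to value: v(cons)+7=c, a(vowel)+5=f, l(cons)+7=s, u(vowel)+5=z, e(vowel)+5=j.

cfszj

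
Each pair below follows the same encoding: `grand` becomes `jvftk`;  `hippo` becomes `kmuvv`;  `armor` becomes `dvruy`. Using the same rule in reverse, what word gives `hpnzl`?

Each letter shifts forward by (position + 3), i.e. 3, 4, 5, … — the shift grows by one for each successive letter.
Reversing it on hpnzl: h−3=e, p−4=l, n−5=i, z−6=t, l−7=e.

elite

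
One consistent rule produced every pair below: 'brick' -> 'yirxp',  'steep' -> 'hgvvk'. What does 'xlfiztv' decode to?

courage

Each pair mirrors across the alphabet (b↔y, r↔i, i↔r): positions sum to 25. This is the alphabet-reversal cipher (Atbash): a becomes z, b becomes y, etc.
Reversing it on xlfiztv: x↔c, l↔o, f↔u, i↔r, z↔a, t↔g, v↔e.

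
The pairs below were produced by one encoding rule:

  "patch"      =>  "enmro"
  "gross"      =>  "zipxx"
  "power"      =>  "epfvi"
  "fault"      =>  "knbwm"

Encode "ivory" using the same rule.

p(15)→e(4) and a(0)→n(13) fit y≡15x+13 (mod 26); the inverse of 15 mod 26 is 7. Treating letters as 0–25, the rule is x ↦ 15x + 13 (mod 26).
Applying it to ivory: i(8)→15·8+13≡3=d; v(21)→15·21+13≡16=q; o(14)→15·14+13≡15=p; r(17)→15·17+13≡8=i; y(24)→15·24+13≡9=j (all mod 26).

dqpij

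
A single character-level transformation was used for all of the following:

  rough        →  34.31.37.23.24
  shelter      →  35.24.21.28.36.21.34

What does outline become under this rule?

r is letter #18 and maps to 34: an offset of 16. Letters become their 1-based position plus 16 (so a→17, b→18, …).
On outline: o=15→31, u=21→37, t=20→36, l=12→28, i=9→25, n=14→30, e=5→21.

31.37.36.28.25.30.21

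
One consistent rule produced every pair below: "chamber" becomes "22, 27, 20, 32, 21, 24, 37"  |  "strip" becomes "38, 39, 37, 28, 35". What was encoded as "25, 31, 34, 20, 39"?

float

The number is (letter's place in the alphabet, a=1) + 19.
Reversing it on 25, 31, 34, 20, 39: 25→(25−19)÷1=6=f, 31→(31−19)÷1=12=l, 34→(34−19)÷1=15=o, 20→(20−19)÷1=1=a, 39→(39−19)÷1=20=t.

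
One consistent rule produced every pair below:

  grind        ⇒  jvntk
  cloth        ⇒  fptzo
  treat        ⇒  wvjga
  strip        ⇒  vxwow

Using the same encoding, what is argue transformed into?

In grind: g→j is +3, r→v is +4, i→n is +5, n→t is +6 — the shift increases by 1 each position. Letter i (0-indexed) is shifted by i+3, so successive shifts are 3, 4, 5, ….
For argue: a+3=d, r+4=v, g+5=l, u+6=a, e+7=l.

dvlal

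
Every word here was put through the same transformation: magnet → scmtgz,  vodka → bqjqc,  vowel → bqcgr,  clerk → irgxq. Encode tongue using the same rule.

zqtmwg

The shift depends on letter class: consonant m→s is +6, but vowel a→c is +2. The rule splits by letter class: vowels +2, consonants +6.
For tongue: t(cons)+6=z, o(vowel)+2=q, n(cons)+6=t, g(cons)+6=m, u(vowel)+2=w, e(vowel)+2=g.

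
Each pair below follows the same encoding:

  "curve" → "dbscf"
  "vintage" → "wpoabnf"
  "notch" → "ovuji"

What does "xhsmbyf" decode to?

warfare

Shifts by position in curve: pos 0: c→d (+1), pos 1: u→b (+7), pos 2: r→s (+1), pos 3: v→c (+7) — repeating every 2. The shifts repeat in a cycle of length 2: positions 0,1,… shift by +1, +7, then the pattern repeats.
Undoing it on xhsmbyf: x−1=w, h−7=a, s−1=r, m−7=f, b−1=a, y−7=r, f−1=e.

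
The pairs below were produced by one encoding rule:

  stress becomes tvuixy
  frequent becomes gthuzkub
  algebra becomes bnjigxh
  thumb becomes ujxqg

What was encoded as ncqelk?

manage

In stress: s→t is +1, t→v is +2, r→u is +3, e→i is +4 — the shift increases by 1 each position. The shift increases by 1 at each position, starting from +1: 1, 2, 3, ….
Reversing it on ncqelk: n−1=m, c−2=a, q−3=n, e−4=a, l−5=g, k−6=e.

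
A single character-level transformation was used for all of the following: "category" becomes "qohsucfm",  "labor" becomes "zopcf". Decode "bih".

nut

Each letter is shifted forward by 14 in the alphabet (a Caesar shift of +14).
Decoding bih: b−14=n, i−14=u, h−14=t.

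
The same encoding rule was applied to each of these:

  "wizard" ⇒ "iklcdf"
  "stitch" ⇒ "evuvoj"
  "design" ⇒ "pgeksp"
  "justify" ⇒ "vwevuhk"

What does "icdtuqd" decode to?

warrior

The shifts repeat in a cycle of length 2: positions 0,1,… shift by +12, +2, then the pattern repeats.
Undoing it on icdtuqd: i−12=w, c−2=a, d−12=r, t−2=r, u−12=i, q−2=o, d−12=r.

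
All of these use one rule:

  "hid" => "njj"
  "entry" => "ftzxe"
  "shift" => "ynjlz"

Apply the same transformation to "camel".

ibsfr

The shift depends on letter class: consonant h→n is +6, but vowel i→j is +1. Vowels shift forward by 1 and consonants shift forward by 6.
Applying it to camel: c(cons)+6=i, a(vowel)+1=b, m(cons)+6=s, e(vowel)+1=f, l(cons)+6=r.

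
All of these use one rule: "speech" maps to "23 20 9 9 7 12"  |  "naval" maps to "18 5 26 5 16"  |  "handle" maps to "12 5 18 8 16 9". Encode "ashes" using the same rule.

s is letter #19 and maps to 23: an offset of 4. Letters become their 1-based position plus 4 (so a→5, b→6, …).
For ashes: a=1→5, s=19→23, h=8→12, e=5→9, s=19→23.

5 23 12 9 23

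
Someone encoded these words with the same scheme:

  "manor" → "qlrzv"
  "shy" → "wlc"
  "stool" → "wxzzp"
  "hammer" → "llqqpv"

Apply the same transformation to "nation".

Two shifts are in play — +11 for a/e/i/o/u, +4 for every other letter.
On nation: n(cons)+4=r, a(vowel)+11=l, t(cons)+4=x, i(vowel)+11=t, o(vowel)+11=z, n(cons)+4=r.

rlxtzr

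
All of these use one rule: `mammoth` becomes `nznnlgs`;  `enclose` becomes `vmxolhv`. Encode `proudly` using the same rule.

kilfwob

Each pair mirrors across the alphabet (m↔n, a↔z, m↔n): positions sum to 25. Letters are reflected about the middle of the alphabet (position → 25−position): Atbash.
Applying it to proudly: p↔k, r↔i, o↔l, u↔f, d↔w, l↔o, y↔b.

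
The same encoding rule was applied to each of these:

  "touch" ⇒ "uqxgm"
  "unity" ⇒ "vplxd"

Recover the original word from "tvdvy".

In touch: t→u is +1, o→q is +2, u→x is +3, c→g is +4 — the shift increases by 1 each position. Each letter shifts forward by (position + 1), i.e. 1, 2, 3, … — the shift grows by one for each successive letter.
Reversing it on tvdvy: t−1=s, v−2=t, d−3=a, v−4=r, y−5=t.

start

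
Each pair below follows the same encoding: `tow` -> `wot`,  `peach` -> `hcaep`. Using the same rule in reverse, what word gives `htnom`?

The output letters match the input read backwards: tow reversed is wot. It's just the letters in reverse order.
Undoing it on htnom: then reverse → month.

month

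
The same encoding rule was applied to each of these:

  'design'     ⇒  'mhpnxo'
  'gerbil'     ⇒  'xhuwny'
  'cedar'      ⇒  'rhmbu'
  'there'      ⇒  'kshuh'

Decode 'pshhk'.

sheet

d(3)→m(12) and e(4)→h(7) fit y≡21x+1 (mod 26); the inverse of 21 mod 26 is 5. Each letter's alphabet position (a=0..z=25) is mapped through 21·x+1 mod 26 — an affine cipher.
Decoding pshhk: p(15)→5·(15−1)≡18=s; s(18)→5·(18−1)≡7=h; h(7)→5·(7−1)≡4=e; h(7)→5·(7−1)≡4=e; k(10)→5·(10−1)≡19=t (all mod 26).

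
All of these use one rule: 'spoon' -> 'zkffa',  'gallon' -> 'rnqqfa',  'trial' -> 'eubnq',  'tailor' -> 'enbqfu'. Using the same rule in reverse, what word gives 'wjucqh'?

s(18)→z(25) and p(15)→k(10) fit y≡5x+13 (mod 26); the inverse of 5 mod 26 is 21. This is an affine cipher: with a=0,…,z=25, each position x becomes (5x+13) mod 26.
Reversing it on wjucqh: w(22)→21·(22−13)≡7=h; j(9)→21·(9−13)≡20=u; u(20)→21·(20−13)≡17=r; c(2)→21·(2−13)≡3=d; q(16)→21·(16−13)≡11=l; h(7)→21·(7−13)≡4=e (all mod 26).

hurdle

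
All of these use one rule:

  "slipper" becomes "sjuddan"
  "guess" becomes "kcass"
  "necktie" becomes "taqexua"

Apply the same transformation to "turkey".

s(18)→s(18) and l(11)→j(9) fit y≡5x+6 (mod 26); the inverse of 5 mod 26 is 21. Treating letters as 0–25, the rule is x ↦ 5x + 6 (mod 26).
Applying it to turkey: t(19)→5·19+6≡23=x; u(20)→5·20+6≡2=c; r(17)→5·17+6≡13=n; k(10)→5·10+6≡4=e; e(4)→5·4+6≡0=a; y(24)→5·24+6≡22=w (all mod 26).

xcneaw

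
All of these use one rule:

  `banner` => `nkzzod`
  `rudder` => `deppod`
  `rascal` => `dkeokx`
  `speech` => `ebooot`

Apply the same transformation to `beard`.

The shift depends on letter class: consonant b→n is +12, but vowel a→k is +10. The rule splits by letter class: vowels +10, consonants +12.
Applying it to beard: b(cons)+12=n, e(vowel)+10=o, a(vowel)+10=k, r(cons)+12=d, d(cons)+12=p.

nokdp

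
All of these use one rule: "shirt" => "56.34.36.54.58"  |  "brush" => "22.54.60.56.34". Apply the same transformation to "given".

s(#19)→56 and h(#8)→34: differences scale by 2, so n = 2·pos + 18. The formula is n = 2×(alphabet index, a=1) + 18.
For given: g=7→32, i=9→36, v=22→62, e=5→28, n=14→46.

32.36.62.28.46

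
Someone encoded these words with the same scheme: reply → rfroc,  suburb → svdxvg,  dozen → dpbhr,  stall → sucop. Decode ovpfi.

In reply: r→r is +0, e→f is +1, p→r is +2, l→o is +3 — the shift increases by 1 each position. Each letter shifts forward by its position index (0, 1, 2, …) — the shift grows by one for each successive letter.
Undoing it on ovpfi: o−0=o, v−1=u, p−2=n, f−3=c, i−4=e.

ounce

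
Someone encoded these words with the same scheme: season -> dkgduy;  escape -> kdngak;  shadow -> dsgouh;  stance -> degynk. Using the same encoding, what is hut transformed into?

The shift depends on letter class: consonant s→d is +11, but vowel e→k is +6. Vowels shift forward by 6 and consonants shift forward by 11.
On hut: h(cons)+11=s, u(vowel)+6=a, t(cons)+11=e.

sae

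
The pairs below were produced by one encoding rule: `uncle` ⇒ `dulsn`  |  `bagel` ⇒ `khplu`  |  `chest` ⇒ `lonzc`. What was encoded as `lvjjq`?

coach

Shifts by position in uncle: pos 0: u→d (+9), pos 1: n→u (+7), pos 2: c→l (+9), pos 3: l→s (+7) — repeating every 2. A repeating key of period 2 is used — shifts +9, +7 over and over.
Reversing it on lvjjq: l−9=c, v−7=o, j−9=a, j−7=c, q−9=h.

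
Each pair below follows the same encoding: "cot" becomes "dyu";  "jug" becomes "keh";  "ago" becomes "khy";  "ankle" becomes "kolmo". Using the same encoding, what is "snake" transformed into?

Two shifts are in play — +10 for a/e/i/o/u, +1 for every other letter.
Applying it to snake: s(cons)+1=t, n(cons)+1=o, a(vowel)+10=k, k(cons)+1=l, e(vowel)+10=o.

toklo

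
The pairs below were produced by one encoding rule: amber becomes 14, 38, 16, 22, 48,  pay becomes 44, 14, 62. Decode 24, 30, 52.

fit

a(#1)→14 and m(#13)→38: differences scale by 2, so n = 2·pos + 12. With a=1..z=26, the number is 2·pos + 12.
Undoing it on 24, 30, 52: 24→(24−12)÷2=6=f, 30→(30−12)÷2=9=i, 52→(52−12)÷2=20=t.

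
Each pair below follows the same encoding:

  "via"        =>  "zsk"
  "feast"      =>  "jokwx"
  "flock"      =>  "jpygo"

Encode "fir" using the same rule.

jsv

The rule splits by letter class: vowels +10, consonants +4.
Applying it to fir: f(cons)+4=j, i(vowel)+10=s, r(cons)+4=v.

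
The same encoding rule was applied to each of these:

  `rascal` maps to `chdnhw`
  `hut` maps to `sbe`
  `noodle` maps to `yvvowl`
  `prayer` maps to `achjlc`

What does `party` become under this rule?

The shift depends on letter class: consonant r→c is +11, but vowel a→h is +7. Vowels shift forward by 7 and consonants shift forward by 11.
Applying it to party: p(cons)+11=a, a(vowel)+7=h, r(cons)+11=c, t(cons)+11=e, y(cons)+11=j.

ahcej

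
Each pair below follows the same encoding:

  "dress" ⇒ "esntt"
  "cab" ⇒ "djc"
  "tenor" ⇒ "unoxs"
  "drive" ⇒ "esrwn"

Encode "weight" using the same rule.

xnrhiu

The shift depends on letter class: consonant d→e is +1, but vowel e→n is +9. Vowels shift forward by 9 and consonants shift forward by 1.
Applying it to weight: w(cons)+1=x, e(vowel)+9=n, i(vowel)+9=r, g(cons)+1=h, h(cons)+1=i, t(cons)+1=u.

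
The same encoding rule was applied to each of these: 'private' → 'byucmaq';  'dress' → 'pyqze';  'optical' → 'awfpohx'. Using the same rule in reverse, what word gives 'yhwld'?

maker

Shifts by position in private: pos 0: p→b (+12), pos 1: r→y (+7), pos 2: i→u (+12), pos 3: v→c (+7) — repeating every 2. The shifts repeat in a cycle of length 2: positions 0,1,… shift by +12, +7, then the pattern repeats.
Reversing it on yhwld: y−12=m, h−7=a, w−12=k, l−7=e, d−12=r.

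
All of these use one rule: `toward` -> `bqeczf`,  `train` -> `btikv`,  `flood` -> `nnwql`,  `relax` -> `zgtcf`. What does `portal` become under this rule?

xqzvin

Shifts by position in toward: pos 0: t→b (+8), pos 1: o→q (+2), pos 2: w→e (+8), pos 3: a→c (+2) — repeating every 2. The shifts repeat in a cycle of length 2: positions 0,1,… shift by +8, +2, then the pattern repeats.
On portal: p+8=x, o+2=q, r+8=z, t+2=v, a+8=i, l+2=n.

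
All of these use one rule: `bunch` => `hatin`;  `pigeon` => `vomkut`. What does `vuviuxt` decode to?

Each letter is shifted forward by 6 in the alphabet (a Caesar shift of +6).
Decoding vuviuxt: v−6=p, u−6=o, v−6=p, i−6=c, u−6=o, x−6=r, t−6=n.

popcorn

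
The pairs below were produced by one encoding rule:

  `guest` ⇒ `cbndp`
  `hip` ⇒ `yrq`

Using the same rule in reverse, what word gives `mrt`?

Read the word backwards and shift each letter +9.
Undoing it on mrt: shift back: m−9=d, r−9=i, t−9=k → dik; then reverse → kid.

kid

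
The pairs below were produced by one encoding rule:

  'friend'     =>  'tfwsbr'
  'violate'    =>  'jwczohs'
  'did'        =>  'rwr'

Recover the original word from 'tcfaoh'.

format

Compare letters: f→t is +14, r→f is +14, i→w is +14 — a constant shift. Every letter moves 14 places later in the alphabet, wrapping around z→a.
Reversing it on tcfaoh: t−14=f, c−14=o, f−14=r, a−14=m, o−14=a, h−14=t.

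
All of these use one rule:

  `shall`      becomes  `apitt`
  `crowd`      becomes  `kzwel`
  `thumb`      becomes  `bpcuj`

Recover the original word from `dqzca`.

This is a Caesar cipher with shift 8.
Undoing it on dqzca: d−8=v, q−8=i, z−8=r, c−8=u, a−8=s.

virus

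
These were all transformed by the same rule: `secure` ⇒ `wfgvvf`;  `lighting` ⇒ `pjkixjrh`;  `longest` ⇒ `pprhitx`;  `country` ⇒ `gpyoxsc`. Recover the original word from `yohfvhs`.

undergo

The shifts repeat in a cycle of length 2: positions 0,1,… shift by +4, +1, then the pattern repeats.
Undoing it on yohfvhs: y−4=u, o−1=n, h−4=d, f−1=e, v−4=r, h−1=g, s−4=o.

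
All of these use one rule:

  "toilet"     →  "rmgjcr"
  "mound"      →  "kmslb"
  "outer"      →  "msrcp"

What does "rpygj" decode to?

This is a Caesar cipher with shift 24.
Reversing it on rpygj: r−24=t, p−24=r, y−24=a, g−24=i, j−24=l.

trail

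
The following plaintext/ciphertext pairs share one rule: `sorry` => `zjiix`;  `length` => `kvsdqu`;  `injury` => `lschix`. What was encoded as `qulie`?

third

s(18)→z(25) and o(14)→j(9) fit y≡17x+5 (mod 26); the inverse of 17 mod 26 is 23. This is an affine cipher: with a=0,…,z=25, each position x becomes (17x+5) mod 26.
Reversing it on qulie: q(16)→23·(16−5)≡19=t; u(20)→23·(20−5)≡7=h; l(11)→23·(11−5)≡8=i; i(8)→23·(8−5)≡17=r; e(4)→23·(4−5)≡3=d (all mod 26).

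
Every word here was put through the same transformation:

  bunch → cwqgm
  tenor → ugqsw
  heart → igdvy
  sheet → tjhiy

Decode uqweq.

In bunch: b→c is +1, u→w is +2, n→q is +3, c→g is +4 — the shift increases by 1 each position. Letter i (0-indexed) is shifted by i+1, so successive shifts are 1, 2, 3, ….
Undoing it on uqweq: u−1=t, q−2=o, w−3=t, e−4=a, q−5=l.

total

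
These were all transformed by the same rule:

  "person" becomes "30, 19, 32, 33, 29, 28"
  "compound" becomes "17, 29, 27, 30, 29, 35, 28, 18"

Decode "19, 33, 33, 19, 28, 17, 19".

essence

Each letter is replaced by its alphabet position (a=1..z=26) + 14.
Decoding 19, 33, 33, 19, 28, 17, 19: 19→(19−14)÷1=5=e, 33→(33−14)÷1=19=s, 33→(33−14)÷1=19=s, 19→(19−14)÷1=5=e, 28→(28−14)÷1=14=n, 17→(17−14)÷1=3=c, 19→(19−14)÷1=5=e.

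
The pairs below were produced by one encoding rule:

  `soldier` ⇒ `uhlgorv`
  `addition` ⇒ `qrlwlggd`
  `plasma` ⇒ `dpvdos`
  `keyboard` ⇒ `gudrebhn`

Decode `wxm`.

jut

The output letters match the input read backwards, each shifted +3: soldier reversed is reidlos. Two steps: reverse the string, then apply a Caesar shift of +3.
Reversing it on wxm: shift back: w−3=t, x−3=u, m−3=j → tuj; then reverse → jut.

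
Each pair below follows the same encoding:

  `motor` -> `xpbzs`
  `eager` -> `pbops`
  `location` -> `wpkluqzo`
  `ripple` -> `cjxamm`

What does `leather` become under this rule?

It's a Vigenère-style cipher with numeric key [11,1,8]: position i shifts by key[i mod 3].
For leather: l+11=w, e+1=f, a+8=i, t+11=e, h+1=i, e+8=m, r+11=c.

wfieimc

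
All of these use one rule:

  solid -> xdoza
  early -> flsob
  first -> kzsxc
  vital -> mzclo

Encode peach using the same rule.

Treating letters as 0–25, the rule is x ↦ 5x + 11 (mod 26).
For peach: p(15)→5·15+11≡8=i; e(4)→5·4+11≡5=f; a(0)→5·0+11≡11=l; c(2)→5·2+11≡21=v; h(7)→5·7+11≡20=u (all mod 26).

iflvu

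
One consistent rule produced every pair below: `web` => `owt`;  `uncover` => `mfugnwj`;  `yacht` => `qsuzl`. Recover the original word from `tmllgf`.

button

Compare letters: w→o is +18, e→w is +18, b→t is +18 — a constant shift. This is a Caesar cipher with shift 18.
Undoing it on tmllgf: t−18=b, m−18=u, l−18=t, l−18=t, g−18=o, f−18=n.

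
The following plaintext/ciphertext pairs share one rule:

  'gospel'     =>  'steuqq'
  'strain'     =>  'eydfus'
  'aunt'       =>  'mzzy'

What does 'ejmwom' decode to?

Shifts by position in gospel: pos 0: g→s (+12), pos 1: o→t (+5), pos 2: s→e (+12), pos 3: p→u (+5) — repeating every 2. It's a Vigenère-style cipher with numeric key [12,5]: position i shifts by key[i mod 2].
Undoing it on ejmwom: e−12=s, j−5=e, m−12=a, w−5=r, o−12=c, m−5=h.

search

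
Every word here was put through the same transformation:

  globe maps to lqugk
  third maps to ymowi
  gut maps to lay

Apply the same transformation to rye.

wdk

The shift depends on letter class: consonant g→l is +5, but vowel o→u is +6. Vowels shift forward by 6 and consonants shift forward by 5.
On rye: r(cons)+5=w, y(cons)+5=d, e(vowel)+6=k.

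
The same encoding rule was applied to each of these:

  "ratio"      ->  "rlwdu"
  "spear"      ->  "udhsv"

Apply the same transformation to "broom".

prrue

The output letters match the input read backwards, each shifted +3: ratio reversed is oitar. Two steps: reverse the string, then apply a Caesar shift of +3.
On broom: reverse → moorb; then shift: m+3=p, o+3=r, o+3=r, r+3=u, b+3=e.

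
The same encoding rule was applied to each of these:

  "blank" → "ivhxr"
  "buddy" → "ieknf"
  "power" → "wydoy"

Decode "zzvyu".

spoon

Shifts by position in blank: pos 0: b→i (+7), pos 1: l→v (+10), pos 2: a→h (+7), pos 3: n→x (+10) — repeating every 2. The shifts repeat in a cycle of length 2: positions 0,1,… shift by +7, +10, then the pattern repeats.
Reversing it on zzvyu: z−7=s, z−10=p, v−7=o, y−10=o, u−7=n.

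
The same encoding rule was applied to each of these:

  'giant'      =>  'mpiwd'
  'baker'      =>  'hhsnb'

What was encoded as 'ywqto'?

spike

Letter i (0-indexed) is shifted by i+6, so successive shifts are 6, 7, 8, ….
Reversing it on ywqto: y−6=s, w−7=p, q−8=i, t−9=k, o−10=e.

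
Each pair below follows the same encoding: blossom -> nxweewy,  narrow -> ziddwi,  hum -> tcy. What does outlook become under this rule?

The shift depends on letter class: consonant b→n is +12, but vowel o→w is +8. Vowels shift forward by 8 and consonants shift forward by 12.
For outlook: o(vowel)+8=w, u(vowel)+8=c, t(cons)+12=f, l(cons)+12=x, o(vowel)+8=w, o(vowel)+8=w, k(cons)+12=w.

wcfxwww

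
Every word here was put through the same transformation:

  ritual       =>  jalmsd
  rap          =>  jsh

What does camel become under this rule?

usewd

Compare letters: r→j is +18, i→a is +18, t→l is +18 — a constant shift. Every letter moves 18 places later in the alphabet, wrapping around z→a.
For camel: c+18=u, a+18=s, m+18=e, e+18=w, l+18=d.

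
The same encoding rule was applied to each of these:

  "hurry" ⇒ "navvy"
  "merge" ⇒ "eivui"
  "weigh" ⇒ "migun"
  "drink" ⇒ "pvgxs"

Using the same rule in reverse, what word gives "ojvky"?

h(7)→n(13) and u(20)→a(0) fit y≡19x+10 (mod 26); the inverse of 19 mod 26 is 11. Treating letters as 0–25, the rule is x ↦ 19x + 10 (mod 26).
Decoding ojvky: o(14)→11·(14−10)≡18=s; j(9)→11·(9−10)≡15=p; v(21)→11·(21−10)≡17=r; k(10)→11·(10−10)≡0=a; y(24)→11·(24−10)≡24=y (all mod 26).

spray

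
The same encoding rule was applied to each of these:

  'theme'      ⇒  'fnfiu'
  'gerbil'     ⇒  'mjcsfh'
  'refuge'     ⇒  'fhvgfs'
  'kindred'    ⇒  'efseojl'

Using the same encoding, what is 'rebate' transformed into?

fubcfs

The output letters match the input read backwards, each shifted +1: theme reversed is emeht. Read the word backwards and shift each letter +1.
On rebate: reverse → etaber; then shift: e+1=f, t+1=u, a+1=b, b+1=c, e+1=f, r+1=s.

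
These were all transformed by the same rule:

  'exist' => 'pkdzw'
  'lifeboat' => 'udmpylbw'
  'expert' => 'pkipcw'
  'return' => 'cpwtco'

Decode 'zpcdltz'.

serious

e(4)→p(15) and x(23)→k(10) fit y≡23x+1 (mod 26); the inverse of 23 mod 26 is 17. Treating letters as 0–25, the rule is x ↦ 23x + 1 (mod 26).
Decoding zpcdltz: z(25)→17·(25−1)≡18=s; p(15)→17·(15−1)≡4=e; c(2)→17·(2−1)≡17=r; d(3)→17·(3−1)≡8=i; l(11)→17·(11−1)≡14=o; t(19)→17·(19−1)≡20=u; z(25)→17·(25−1)≡18=s (all mod 26).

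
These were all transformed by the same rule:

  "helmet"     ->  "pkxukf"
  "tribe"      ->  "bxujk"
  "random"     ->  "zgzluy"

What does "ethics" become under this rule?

mztqie

A repeating key of period 3 is used — shifts +8, +6, +12 over and over.
For ethics: e+8=m, t+6=z, h+12=t, i+8=q, c+6=i, s+12=e.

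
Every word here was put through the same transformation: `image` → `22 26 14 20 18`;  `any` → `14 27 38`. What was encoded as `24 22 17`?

i is letter #9 and maps to 22: an offset of 13. Letters become their 1-based position plus 13 (so a→14, b→15, …).
Undoing it on 24 22 17: 24→(24−13)÷1=11=k, 22→(22−13)÷1=9=i, 17→(17−13)÷1=4=d.

kid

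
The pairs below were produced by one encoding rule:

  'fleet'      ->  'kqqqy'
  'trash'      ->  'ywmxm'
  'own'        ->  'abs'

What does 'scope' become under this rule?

xhauq

Two shifts are in play — +12 for a/e/i/o/u, +5 for every other letter.
On scope: s(cons)+5=x, c(cons)+5=h, o(vowel)+12=a, p(cons)+5=u, e(vowel)+12=q.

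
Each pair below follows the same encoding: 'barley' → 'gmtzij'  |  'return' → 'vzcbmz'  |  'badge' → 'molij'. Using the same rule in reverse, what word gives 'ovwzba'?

strong

The output letters match the input read backwards, each shifted +8: barley reversed is yelrab. Two steps: reverse the string, then apply a Caesar shift of +8.
Reversing it on ovwzba: shift back: o−8=g, v−8=n, w−8=o, z−8=r, b−8=t, a−8=s → gnorts; then reverse → strong.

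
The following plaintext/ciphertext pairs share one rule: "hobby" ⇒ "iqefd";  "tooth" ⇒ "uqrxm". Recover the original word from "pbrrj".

In hobby: h→i is +1, o→q is +2, b→e is +3, b→f is +4 — the shift increases by 1 each position. The shift increases by 1 at each position, starting from +1: 1, 2, 3, ….
Undoing it on pbrrj: p−1=o, b−2=z, r−3=o, r−4=n, j−5=e.

ozone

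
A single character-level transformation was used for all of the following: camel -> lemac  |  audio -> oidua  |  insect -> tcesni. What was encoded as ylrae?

The output letters match the input read backwards: camel reversed is lemac. It's just the letters in reverse order.
Reversing it on ylrae: then reverse → early.

early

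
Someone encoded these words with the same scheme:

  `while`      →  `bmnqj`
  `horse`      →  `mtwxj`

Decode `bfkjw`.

Compare letters: w→b is +5, h→m is +5, i→n is +5 — a constant shift. Every letter moves 5 places later in the alphabet, wrapping around z→a.
Decoding bfkjw: b−5=w, f−5=a, k−5=f, j−5=e, w−5=r.

wafer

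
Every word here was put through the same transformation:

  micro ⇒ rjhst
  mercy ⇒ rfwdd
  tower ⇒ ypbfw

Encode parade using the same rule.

ubwbif

Shifts by position in micro: pos 0: m→r (+5), pos 1: i→j (+1), pos 2: c→h (+5), pos 3: r→s (+1) — repeating every 2. A repeating key of period 2 is used — shifts +5, +1 over and over.
Applying it to parade: p+5=u, a+1=b, r+5=w, a+1=b, d+5=i, e+1=f.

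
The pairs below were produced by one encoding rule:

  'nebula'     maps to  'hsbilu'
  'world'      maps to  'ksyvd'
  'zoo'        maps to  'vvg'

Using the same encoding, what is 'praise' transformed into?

The output letters match the input read backwards, each shifted +7: nebula reversed is aluben. Two steps: reverse the string, then apply a Caesar shift of +7.
Applying it to praise: reverse → esiarp; then shift: e+7=l, s+7=z, i+7=p, a+7=h, r+7=y, p+7=w.

lzphyw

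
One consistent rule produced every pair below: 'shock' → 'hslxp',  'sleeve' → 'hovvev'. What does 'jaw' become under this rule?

qzd

Each pair mirrors across the alphabet (s↔h, h↔s, o↔l): positions sum to 25. This is the alphabet-reversal cipher (Atbash): a becomes z, b becomes y, etc.
Applying it to jaw: j↔q, a↔z, w↔d.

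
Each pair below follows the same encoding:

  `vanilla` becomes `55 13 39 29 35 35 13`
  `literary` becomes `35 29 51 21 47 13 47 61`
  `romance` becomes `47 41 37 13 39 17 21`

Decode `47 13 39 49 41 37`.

v(#22)→55 and a(#1)→13: differences scale by 2, so n = 2·pos + 11. Each letter becomes 2×(its alphabet position, a=1..z=26) + 11.
Reversing it on 47 13 39 49 41 37: 47→(47−11)÷2=18=r, 13→(13−11)÷2=1=a, 39→(39−11)÷2=14=n, 49→(49−11)÷2=19=s, 41→(41−11)÷2=15=o, 37→(37−11)÷2=13=m.

ransom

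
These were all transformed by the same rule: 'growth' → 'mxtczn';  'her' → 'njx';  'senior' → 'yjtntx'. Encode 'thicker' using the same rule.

znniqjx

The shift depends on letter class: consonant g→m is +6, but vowel o→t is +5. Vowels shift forward by 5 and consonants shift forward by 6.
For thicker: t(cons)+6=z, h(cons)+6=n, i(vowel)+5=n, c(cons)+6=i, k(cons)+6=q, e(vowel)+5=j, r(cons)+6=x.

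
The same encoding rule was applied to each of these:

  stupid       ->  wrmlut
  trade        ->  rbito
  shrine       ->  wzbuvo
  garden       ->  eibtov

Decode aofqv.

This is an affine cipher: with a=0,…,z=25, each position x becomes (21x+8) mod 26.
Undoing it on aofqv: a(0)→5·(0−8)≡12=m; o(14)→5·(14−8)≡4=e; f(5)→5·(5−8)≡11=l; q(16)→5·(16−8)≡14=o; v(21)→5·(21−8)≡13=n (all mod 26).

melon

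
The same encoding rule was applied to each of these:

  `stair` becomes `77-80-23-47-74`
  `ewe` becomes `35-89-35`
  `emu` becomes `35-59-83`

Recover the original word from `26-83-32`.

The formula is n = 3×(alphabet index, a=1) + 20.
Reversing it on 26-83-32: 26→(26−20)÷3=2=b, 83→(83−20)÷3=21=u, 32→(32−20)÷3=4=d.

bud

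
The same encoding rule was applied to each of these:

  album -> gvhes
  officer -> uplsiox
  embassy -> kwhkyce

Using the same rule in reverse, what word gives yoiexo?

It's a Vigenère-style cipher with numeric key [6,10]: position i shifts by key[i mod 2].
Reversing it on yoiexo: y−6=s, o−10=e, i−6=c, e−10=u, x−6=r, o−10=e.

secure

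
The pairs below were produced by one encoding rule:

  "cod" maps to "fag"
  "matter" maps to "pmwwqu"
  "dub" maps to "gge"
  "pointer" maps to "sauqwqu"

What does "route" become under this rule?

uagwq

Vowels shift forward by 12 and consonants shift forward by 3.
Applying it to route: r(cons)+3=u, o(vowel)+12=a, u(vowel)+12=g, t(cons)+3=w, e(vowel)+12=q.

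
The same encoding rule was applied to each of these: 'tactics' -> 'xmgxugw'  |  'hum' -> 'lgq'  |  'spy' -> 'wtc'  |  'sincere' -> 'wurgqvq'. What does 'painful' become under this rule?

tmurjgp

The shift depends on letter class: consonant t→x is +4, but vowel a→m is +12. Vowels shift forward by 12 and consonants shift forward by 4.
Applying it to painful: p(cons)+4=t, a(vowel)+12=m, i(vowel)+12=u, n(cons)+4=r, f(cons)+4=j, u(vowel)+12=g, l(cons)+4=p.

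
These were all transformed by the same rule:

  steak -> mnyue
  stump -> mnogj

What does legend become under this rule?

fyayhx

Every letter moves 20 places later in the alphabet, wrapping around z→a.
On legend: l+20=f, e+20=y, g+20=a, e+20=y, n+20=h, d+20=x.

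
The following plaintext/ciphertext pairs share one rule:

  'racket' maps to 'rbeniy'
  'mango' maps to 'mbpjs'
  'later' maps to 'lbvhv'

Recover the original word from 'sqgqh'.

In racket: r→r is +0, a→b is +1, c→e is +2, k→n is +3 — the shift increases by 1 each position. Letter i (0-indexed) is shifted by i+0, so successive shifts are 0, 1, 2, ….
Reversing it on sqgqh: s−0=s, q−1=p, g−2=e, q−3=n, h−4=d.

spend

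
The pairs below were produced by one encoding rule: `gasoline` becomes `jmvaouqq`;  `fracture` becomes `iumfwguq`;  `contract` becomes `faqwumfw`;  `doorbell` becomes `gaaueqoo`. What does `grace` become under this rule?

jumfq

The shift depends on letter class: consonant g→j is +3, but vowel a→m is +12. Vowels shift forward by 12 and consonants shift forward by 3.
For grace: g(cons)+3=j, r(cons)+3=u, a(vowel)+12=m, c(cons)+3=f, e(vowel)+12=q.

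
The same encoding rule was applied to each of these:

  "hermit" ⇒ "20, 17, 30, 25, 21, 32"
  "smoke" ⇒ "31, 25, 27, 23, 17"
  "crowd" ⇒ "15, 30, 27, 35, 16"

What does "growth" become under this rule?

h is letter #8 and maps to 20: an offset of 12. Each letter is replaced by its alphabet position (a=1..z=26) + 12.
For growth: g=7→19, r=18→30, o=15→27, w=23→35, t=20→32, h=8→20.

19, 30, 27, 35, 32, 20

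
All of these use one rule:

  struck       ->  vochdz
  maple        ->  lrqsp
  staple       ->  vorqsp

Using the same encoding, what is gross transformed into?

s(18)→v(21) and t(19)→o(14) fit y≡19x+17 (mod 26); the inverse of 19 mod 26 is 11. Treating letters as 0–25, the rule is x ↦ 19x + 17 (mod 26).
For gross: g(6)→19·6+17≡1=b; r(17)→19·17+17≡2=c; o(14)→19·14+17≡23=x; s(18)→19·18+17≡21=v; s(18)→19·18+17≡21=v (all mod 26).

bcxvv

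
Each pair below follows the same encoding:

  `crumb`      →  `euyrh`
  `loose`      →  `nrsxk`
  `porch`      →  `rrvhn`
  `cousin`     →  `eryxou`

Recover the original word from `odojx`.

In crumb: c→e is +2, r→u is +3, u→y is +4, m→r is +5 — the shift increases by 1 each position. Letter i (0-indexed) is shifted by i+2, so successive shifts are 2, 3, 4, ….
Decoding odojx: o−2=m, d−3=a, o−4=k, j−5=e, x−6=r.

maker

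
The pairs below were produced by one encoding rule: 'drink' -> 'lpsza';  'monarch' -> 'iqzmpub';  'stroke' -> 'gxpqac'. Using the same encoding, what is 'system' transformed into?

d(3)→l(11) and r(17)→p(15) fit y≡17x+12 (mod 26); the inverse of 17 mod 26 is 23. Treating letters as 0–25, the rule is x ↦ 17x + 12 (mod 26).
On system: s(18)→17·18+12≡6=g; y(24)→17·24+12≡4=e; s(18)→17·18+12≡6=g; t(19)→17·19+12≡23=x; e(4)→17·4+12≡2=c; m(12)→17·12+12≡8=i (all mod 26).

gegxci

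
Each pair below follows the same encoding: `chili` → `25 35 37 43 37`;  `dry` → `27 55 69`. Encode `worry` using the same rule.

65 49 55 55 69

c(#3)→25 and h(#8)→35: differences scale by 2, so n = 2·pos + 19. The formula is n = 2×(alphabet index, a=1) + 19.
For worry: w=23→65, o=15→49, r=18→55, r=18→55, y=25→69.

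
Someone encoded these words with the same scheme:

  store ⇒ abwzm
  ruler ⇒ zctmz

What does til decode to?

lad

Compare letters: s→a is +8, t→b is +8, o→w is +8 — a constant shift. It's a constant shift of +8 (ROT8).
Reversing it on til: t−8=l, i−8=a, l−8=d.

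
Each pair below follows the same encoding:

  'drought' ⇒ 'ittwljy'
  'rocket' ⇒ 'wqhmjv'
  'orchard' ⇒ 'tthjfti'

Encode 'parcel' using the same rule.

ucwejn

It's a Vigenère-style cipher with numeric key [5,2]: position i shifts by key[i mod 2].
For parcel: p+5=u, a+2=c, r+5=w, c+2=e, e+5=j, l+2=n.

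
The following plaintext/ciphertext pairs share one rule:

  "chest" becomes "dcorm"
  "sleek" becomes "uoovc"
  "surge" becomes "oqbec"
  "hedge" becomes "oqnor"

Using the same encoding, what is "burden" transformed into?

xonbel

The output letters match the input read backwards, each shifted +10: chest reversed is tsehc. The word is reversed, then every letter is shifted forward by 10.
For burden: reverse → nedrub; then shift: n+10=x, e+10=o, d+10=n, r+10=b, u+10=e, b+10=l.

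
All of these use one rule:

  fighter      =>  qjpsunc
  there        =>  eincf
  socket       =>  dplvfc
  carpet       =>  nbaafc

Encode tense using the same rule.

Shifts by position in fighter: pos 0: f→q (+11), pos 1: i→j (+1), pos 2: g→p (+9), pos 3: h→s (+11), pos 4: t→u (+1), pos 5: e→n (+9) — repeating every 3. A repeating key of period 3 is used — shifts +11, +1, +9 over and over.
On tense: t+11=e, e+1=f, n+9=w, s+11=d, e+1=f.

efwdf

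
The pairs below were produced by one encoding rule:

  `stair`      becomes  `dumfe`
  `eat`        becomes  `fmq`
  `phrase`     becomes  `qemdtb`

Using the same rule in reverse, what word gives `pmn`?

The output letters match the input read backwards, each shifted +12: stair reversed is riats. The word is reversed, then every letter is shifted forward by 12.
Decoding pmn: shift back: p−12=d, m−12=a, n−12=b → dab; then reverse → bad.

bad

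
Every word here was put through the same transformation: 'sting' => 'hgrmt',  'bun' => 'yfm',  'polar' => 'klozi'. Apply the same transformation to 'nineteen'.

Each pair mirrors across the alphabet (s↔h, t↔g, i↔r): positions sum to 25. Letters are reflected about the middle of the alphabet (position → 25−position): Atbash.
For nineteen: n↔m, i↔r, n↔m, e↔v, t↔g, e↔v, e↔v, n↔m.

mrmvgvvm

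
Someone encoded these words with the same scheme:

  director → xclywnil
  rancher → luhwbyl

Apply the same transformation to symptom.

msgjnig

Compare letters: d→x is +20, i→c is +20, r→l is +20 — a constant shift. This is a Caesar cipher with shift 20.
For symptom: s+20=m, y+20=s, m+20=g, p+20=j, t+20=n, o+20=i, m+20=g.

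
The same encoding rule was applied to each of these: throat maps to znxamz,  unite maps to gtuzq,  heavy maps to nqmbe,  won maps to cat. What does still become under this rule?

The shift depends on letter class: consonant t→z is +6, but vowel o→a is +12. Two shifts are in play — +12 for a/e/i/o/u, +6 for every other letter.
On still: s(cons)+6=y, t(cons)+6=z, i(vowel)+12=u, l(cons)+6=r, l(cons)+6=r.

yzurr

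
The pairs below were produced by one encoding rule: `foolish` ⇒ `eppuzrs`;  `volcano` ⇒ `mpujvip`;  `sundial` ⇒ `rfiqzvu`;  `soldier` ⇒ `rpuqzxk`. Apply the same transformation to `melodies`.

bxupqzxr

f(5)→e(4) and o(14)→p(15) fit y≡7x+21 (mod 26); the inverse of 7 mod 26 is 15. Treating letters as 0–25, the rule is x ↦ 7x + 21 (mod 26).
On melodies: m(12)→7·12+21≡1=b; e(4)→7·4+21≡23=x; l(11)→7·11+21≡20=u; o(14)→7·14+21≡15=p; d(3)→7·3+21≡16=q; i(8)→7·8+21≡25=z; e(4)→7·4+21≡23=x; s(18)→7·18+21≡17=r (all mod 26).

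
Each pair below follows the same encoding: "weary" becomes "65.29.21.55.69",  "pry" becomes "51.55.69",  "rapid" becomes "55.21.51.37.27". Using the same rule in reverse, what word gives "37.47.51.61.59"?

w(#23)→65 and e(#5)→29: differences scale by 2, so n = 2·pos + 19. Each letter becomes 2×(its alphabet position, a=1..z=26) + 19.
Reversing it on 37.47.51.61.59: 37→(37−19)÷2=9=i, 47→(47−19)÷2=14=n, 51→(51−19)÷2=16=p, 61→(61−19)÷2=21=u, 59→(59−19)÷2=20=t.

input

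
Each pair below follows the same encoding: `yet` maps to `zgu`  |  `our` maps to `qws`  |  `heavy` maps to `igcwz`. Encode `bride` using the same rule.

cskeg

The shift depends on letter class: consonant y→z is +1, but vowel e→g is +2. Vowels shift forward by 2 and consonants shift forward by 1.
Applying it to bride: b(cons)+1=c, r(cons)+1=s, i(vowel)+2=k, d(cons)+1=e, e(vowel)+2=g.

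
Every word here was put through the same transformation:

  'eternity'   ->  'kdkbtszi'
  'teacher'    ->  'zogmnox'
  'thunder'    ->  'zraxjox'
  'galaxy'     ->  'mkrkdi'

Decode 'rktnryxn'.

landlord

Shifts by position in eternity: pos 0: e→k (+6), pos 1: t→d (+10), pos 2: e→k (+6), pos 3: r→b (+10) — repeating every 2. A repeating key of period 2 is used — shifts +6, +10 over and over.
Undoing it on rktnryxn: r−6=l, k−10=a, t−6=n, n−10=d, r−6=l, y−10=o, x−6=r, n−10=d.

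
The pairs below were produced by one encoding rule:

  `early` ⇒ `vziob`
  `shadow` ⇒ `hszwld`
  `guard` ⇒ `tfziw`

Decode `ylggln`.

Each pair mirrors across the alphabet (e↔v, a↔z, r↔i): positions sum to 25. This is the alphabet-reversal cipher (Atbash): a becomes z, b becomes y, etc.
Undoing it on ylggln: y↔b, l↔o, g↔t, g↔t, l↔o, n↔m.

bottom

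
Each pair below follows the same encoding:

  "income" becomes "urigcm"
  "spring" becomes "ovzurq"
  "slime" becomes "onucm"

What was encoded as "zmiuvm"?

i(8)→u(20) and n(13)→r(17) fit y≡15x+4 (mod 26); the inverse of 15 mod 26 is 7. Each letter's alphabet position (a=0..z=25) is mapped through 15·x+4 mod 26 — an affine cipher.
Undoing it on zmiuvm: z(25)→7·(25−4)≡17=r; m(12)→7·(12−4)≡4=e; i(8)→7·(8−4)≡2=c; u(20)→7·(20−4)≡8=i; v(21)→7·(21−4)≡15=p; m(12)→7·(12−4)≡4=e (all mod 26).

recipe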